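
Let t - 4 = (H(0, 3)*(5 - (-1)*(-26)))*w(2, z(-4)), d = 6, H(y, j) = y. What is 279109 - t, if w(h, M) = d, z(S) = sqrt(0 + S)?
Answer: 279105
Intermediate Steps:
z(S) = sqrt(S)
w(h, M) = 6
t = 4 (t = 4 + (0*(5 - (-1)*(-26)))*6 = 4 + (0*(5 - 1*26))*6 = 4 + (0*(5 - 26))*6 = 4 + (0*(-21))*6 = 4 + 0*6 = 4 + 0 = 4)
279109 - t = 279109 - 1*4 = 279109 - 4 = 279105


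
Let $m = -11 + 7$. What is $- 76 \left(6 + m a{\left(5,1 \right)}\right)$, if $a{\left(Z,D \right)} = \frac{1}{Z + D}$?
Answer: $- \frac{1216}{3} \approx -405.33$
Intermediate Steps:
$a{\left(Z,D \right)} = \frac{1}{D + Z}$
$m = -4$
$- 76 \left(6 + m a{\left(5,1 \right)}\right) = - 76 \left(6 - \frac{4}{1 + 5}\right) = - 76 \left(6 - \frac{4}{6}\right) = - 76 \left(6 - \frac{2}{3}\right) = \left(-76\right) \frac{16}{3} = - \frac{1216}{3}$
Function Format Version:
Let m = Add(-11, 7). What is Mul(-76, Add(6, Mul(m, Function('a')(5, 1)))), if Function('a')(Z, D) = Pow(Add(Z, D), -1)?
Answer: Rational(-1216, 3) ≈ -405.33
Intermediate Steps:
Function('a')(Z, D) = Pow(Add(D, Z), -1)
m = -4
Mul(-76, Add(6, Mul(m, Function('a')(5, 1)))) = Mul(-76, Add(6, Mul(-4, Pow(Add(1, 5), -1)))) = Mul(-76, Add(6, Mul(-4, Pow(6, -1)))) = Mul(-76, Add(6, Mul(-4, Rational(1, 6)))) = Mul(-76, Add(6, Rational(-2, 3))) = Mul(-76, Rational(16, 3)) = Rational(-1216, 3)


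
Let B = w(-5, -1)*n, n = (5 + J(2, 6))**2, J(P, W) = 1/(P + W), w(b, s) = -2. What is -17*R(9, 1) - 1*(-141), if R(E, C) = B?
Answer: 33089/32 ≈ 1034.0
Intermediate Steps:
n = 1681/64 (n = (5 + 1/(2 + 6))**2 = (5 + 1/8)**2 = (41/8)**2 = 1681/64 ≈ 26.266)
B = -1681/32 (B = -2*1681/64 = -1681/32 ≈ -52.531)
R(E, C) = -1681/32
-17*R(9, 1) - 1*(-141) = -17*(-1681/32) - 1*(-141) = 28577/32 + 141 = 33089/32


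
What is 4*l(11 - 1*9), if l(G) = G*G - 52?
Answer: -192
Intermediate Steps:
l(G) = -52 + G**2 (l(G) = G**2 - 52 = -52 + G**2)
4*l(11 - 1*9) = 4*(-52 + (11 - 1*9)**2) = 4*(-52 + (11 - 9)**2) = 4*(-52 + 2**2) = 4*(-52 + 4) = 4*(-48) = -192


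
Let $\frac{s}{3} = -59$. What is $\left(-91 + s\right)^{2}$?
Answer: $71824$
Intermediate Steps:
$s = -177$ ($s = 3 \left(-59\right) = -177$)
$\left(-91 + s\right)^{2} = \left(-91 - 177\right)^{2} = \left(-268\right)^{2} = 71824$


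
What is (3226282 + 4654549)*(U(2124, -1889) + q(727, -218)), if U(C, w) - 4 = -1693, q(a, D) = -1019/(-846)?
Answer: -11252841564125/846 ≈ -1.3301e+10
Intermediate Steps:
q(a, D) = 1019/846 (q(a, D) = -1019*(-1/846) = 1019/846)
U(C, w) = -1689 (U(C, w) = 4 - 1693 = -1689)
(3226282 + 4654549)*(U(2124, -1889) + q(727, -218)) = (3226282 + 4654549)*(-1689 + 1019/846) = 7880831*(-1427875/846) = -11252841564125/846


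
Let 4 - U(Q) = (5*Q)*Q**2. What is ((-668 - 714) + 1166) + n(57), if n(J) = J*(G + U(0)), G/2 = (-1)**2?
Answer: 126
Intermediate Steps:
G = 2 (G = 2*(-1)**2 = 2*1 = 2)
U(Q) = 4 - 5*Q**3 (U(Q) = 4 - 5*Q*Q**2 = 4 - 5*Q**3)
n(J) = 6*J (n(J) = J*(2 + (4 - 5*0**3)) = J*(2 + (4 - 5*0)) = J*(2 + (4 + 0)) = J*(2 + 4) = J*6 = 6*J)
((-668 - 714) + 1166) + n(57) = ((-668 - 714) + 1166) + 6*57 = (-1382 + 1166) + 342 = -216 + 342 = 126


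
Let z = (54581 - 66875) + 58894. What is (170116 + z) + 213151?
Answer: 429867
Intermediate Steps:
z = 46600 (z = -12294 + 58894 = 46600)
(170116 + z) + 213151 = (170116 + 46600) + 213151 = 216716 + 213151 = 429867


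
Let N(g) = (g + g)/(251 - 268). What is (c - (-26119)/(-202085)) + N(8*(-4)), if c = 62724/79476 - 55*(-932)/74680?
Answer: 434234324173909/84959523645490 ≈ 5.1111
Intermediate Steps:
c = 36492367/24730282 (c = 62724*(1/79476) + 51260*(1/74680) = 5227/6623 + 2563/3734 = 36492367/24730282 ≈ 1.4756)
N(g) = -2*g/17 (N(g) = (2*g)/(-17) = (2*g)*(-1/17) = -2*g/17)
(c - (-26119)/(-202085)) + N(8*(-4)) = (36492367/24730282 - (-26119)/(-202085)) - 16*(-4)/17 = (36492367/24730282 - (-26119)*(-1)/202085) - 2/17*(-32) = (36492367/24730282 - 1*26119/202085) + 64/17 = (36492367/24730282 - 26119/202085) + 64/17 = 6728629749637/4997619037970 + 64/17 = 434234324173909/84959523645490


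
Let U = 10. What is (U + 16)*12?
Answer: 312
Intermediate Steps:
(U + 16)*12 = (10 + 16)*12 = 26*12 = 312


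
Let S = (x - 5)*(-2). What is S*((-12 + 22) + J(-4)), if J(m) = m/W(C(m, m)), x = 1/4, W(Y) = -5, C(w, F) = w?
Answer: 513/5 ≈ 102.60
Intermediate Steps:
x = ¼ ≈ 0.25000
J(m) = -m/5 (J(m) = m/(-5) = m*(-⅕) = -m/5)
S = 19/2 (S = (¼ - 5)*(-2) = -19/4*(-2) = 19/2 ≈ 9.5000)
S*((-12 + 22) + J(-4)) = 19*((-12 + 22) - ⅕*(-4))/2 = 19*(10 + ⅘)/2 = (19/2)*(54/5) = 513/5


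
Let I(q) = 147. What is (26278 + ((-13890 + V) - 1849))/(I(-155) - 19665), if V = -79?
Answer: -5230/9759 ≈ -0.53592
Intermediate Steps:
(26278 + ((-13890 + V) - 1849))/(I(-155) - 19665) = (26278 + ((-13890 - 79) - 1849))/(147 - 19665) = (26278 + (-13969 - 1849))/(-19518) = (26278 - 15818)*(-1/19518) = 10460*(-1/19518) = -5230/9759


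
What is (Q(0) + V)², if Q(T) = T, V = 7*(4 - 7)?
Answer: 441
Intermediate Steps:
V = -21 (V = 7*(-3) = -21)
(Q(0) + V)² = (0 - 21)² = (-21)² = 441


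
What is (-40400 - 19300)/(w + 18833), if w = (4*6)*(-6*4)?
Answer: -59700/18257 ≈ -3.2700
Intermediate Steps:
w = -576 (w = 24*(-24) = -576)
(-40400 - 19300)/(w + 18833) = (-40400 - 19300)/(-576 + 18833) = -59700/18257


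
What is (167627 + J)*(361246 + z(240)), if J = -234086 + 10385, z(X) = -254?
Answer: -20242265408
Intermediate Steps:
J = -223701
(167627 + J)*(361246 + z(240)) = (167627 - 223701)*(361246 - 254) = -56074*360992 = -20242265408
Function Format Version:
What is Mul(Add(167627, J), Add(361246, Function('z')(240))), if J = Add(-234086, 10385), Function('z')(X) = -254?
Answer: -20242265408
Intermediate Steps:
J = -223701
Mul(Add(167627, J), Add(361246, Function('z')(240))) = Mul(Add(167627, -223701), Add(361246, -254)) = Mul(-56074, 360992) = -20242265408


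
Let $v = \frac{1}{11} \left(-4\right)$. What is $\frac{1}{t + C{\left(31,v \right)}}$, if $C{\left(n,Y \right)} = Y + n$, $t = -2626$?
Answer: $- \frac{11}{28549} \approx -0.0003853$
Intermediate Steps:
$v = - \frac{4}{11}$ ($v = \frac{1}{11} \left(-4\right) = - \frac{4}{11} \approx -0.36364$)
$\frac{1}{t + C{\left(31,v \right)}} = \frac{1}{-2626 + \left(- \frac{4}{11} + 31\right)} = \frac{1}{-2626 + \frac{337}{11}} = \frac{1}{- \frac{28549}{11}} = - \frac{11}{28549}$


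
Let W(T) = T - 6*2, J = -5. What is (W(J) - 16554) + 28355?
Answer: 11784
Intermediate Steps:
W(T) = -12 + T (W(T) = T - 12 = -12 + T)
(W(J) - 16554) + 28355 = ((-12 - 5) - 16554) + 28355 = (-17 - 16554) + 28355 = -16571 + 28355 = 11784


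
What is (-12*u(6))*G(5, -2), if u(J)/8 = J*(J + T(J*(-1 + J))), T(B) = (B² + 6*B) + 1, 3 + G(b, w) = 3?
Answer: 0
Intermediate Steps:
G(b, w) = 0 (G(b, w) = -3 + 3 = 0)
T(B) = 1 + B² + 6*B
u(J) = 8*J*(1 + J + J²*(-1 + J)² + 6*J*(-1 + J)) (u(J) = 8*(J*(J + (1 + (J*(-1 + J))² + 6*(J*(-1 + J))))) = 8*(J*(J + (1 + J²*(-1 + J)² + 6*J*(-1 + J)))) = 8*(J*(1 + J + J²*(-1 + J)² + 6*J*(-1 + J))) = 8*J*(1 + J + J²*(-1 + J)² + 6*J*(-1 + J)))
(-12*u(6))*G(5, -2) = -96*6*(1 + 6 + 6²*(-1 + 6)² + 6*6*(-1 + 6))*0 = -96*6*(1 + 6 + 36*5² + 6*6*5)*0 = -96*6*(1 + 6 + 36*25 + 180)*0 = -96*6*(1 + 6 + 900 + 180)*0 = -96*6*1087*0 = -12*52176*0 = -626112*0 = 0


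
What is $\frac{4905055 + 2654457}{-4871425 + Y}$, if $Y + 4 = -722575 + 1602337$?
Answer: $- \frac{7559512}{3991667} \approx -1.8938$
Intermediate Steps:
$Y = 879758$ ($Y = -4 + \left(-722575 + 1602337\right) = -4 + 879762 = 879758$)
$\frac{4905055 + 2654457}{-4871425 + Y} = \frac{4905055 + 2654457}{-4871425 + 879758} = \frac{7559512}{-3991667} = 7559512 \left(- \frac{1}{3991667}\right) = - \frac{7559512}{3991667}$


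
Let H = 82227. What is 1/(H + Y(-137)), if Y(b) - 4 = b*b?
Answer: 1/101000 ≈ 9.9010e-6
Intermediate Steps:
Y(b) = 4 + b**2 (Y(b) = 4 + b*b = 4 + b**2)
1/(H + Y(-137)) = 1/(82227 + (4 + (-137)**2)) = 1/(82227 + (4 + 18769)) = 1/(82227 + 18773) = 1/101000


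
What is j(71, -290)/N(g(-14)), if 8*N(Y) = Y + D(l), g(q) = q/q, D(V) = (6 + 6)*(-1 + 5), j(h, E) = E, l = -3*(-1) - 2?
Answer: -2320/49 ≈ -47.347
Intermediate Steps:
l = 1 (l = 3 - 2 = 1)
D(V) = 48 (D(V) = 12*4 = 48)
g(q) = 1
N(Y) = 6 + Y/8 (N(Y) = (Y + 48)/8 = (48 + Y)/8 = 6 + Y/8)
j(71, -290)/N(g(-14)) = -290/(6 + (⅛)*1) = -290/(6 + ⅛) = -290/49/8 = -290*8/49 = -2320/49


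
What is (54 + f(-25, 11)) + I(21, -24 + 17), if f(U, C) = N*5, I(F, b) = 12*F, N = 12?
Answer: 366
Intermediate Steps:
f(U, C) = 60 (f(U, C) = 12*5 = 60)
(54 + f(-25, 11)) + I(21, -24 + 17) = (54 + 60) + 12*21 = 114 + 252 = 366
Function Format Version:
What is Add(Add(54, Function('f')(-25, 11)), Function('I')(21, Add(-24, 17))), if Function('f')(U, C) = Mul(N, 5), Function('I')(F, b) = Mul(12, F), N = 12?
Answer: 366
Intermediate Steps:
Function('f')(U, C) = 60 (Function('f')(U, C) = Mul(12, 5) = 60)
Add(Add(54, Function('f')(-25, 11)), Function('I')(21, Add(-24, 17))) = Add(Add(54, 60), Mul(12, 21)) = Add(114, 252) = 366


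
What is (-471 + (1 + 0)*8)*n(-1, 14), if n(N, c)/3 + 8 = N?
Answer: 12501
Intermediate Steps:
n(N, c) = -24 + 3*N
(-471 + (1 + 0)*8)*n(-1, 14) = (-471 + (1 + 0)*8)*(-24 + 3*(-1)) = (-471 + 1*8)*(-24 - 3) = (-471 + 8)*(-27) = -463*(-27) = 12501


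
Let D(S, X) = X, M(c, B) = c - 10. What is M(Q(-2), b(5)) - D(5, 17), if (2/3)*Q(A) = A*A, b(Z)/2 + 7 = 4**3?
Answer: -21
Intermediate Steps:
b(Z) = 114 (b(Z) = -14 + 2*4**3 = -14 + 2*64 = -14 + 128 = 114)
Q(A) = 3*A**2/2 (Q(A) = 3*(A*A)/2 = 3*A**2/2)
M(c, B) = -10 + c
M(Q(-2), b(5)) - D(5, 17) = (-10 + (3/2)*(-2)**2) - 1*17 = (-10 + (3/2)*4) - 17 = (-10 + 6) - 17 = -4 - 17 = -21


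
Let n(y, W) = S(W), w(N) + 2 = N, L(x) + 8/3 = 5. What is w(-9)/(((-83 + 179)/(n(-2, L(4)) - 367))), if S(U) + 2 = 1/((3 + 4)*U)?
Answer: 33143/784 ≈ 42.274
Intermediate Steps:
L(x) = 7/3 (L(x) = -8/3 + 5 = 7/3)
w(N) = -2 + N
S(U) = -2 + 1/(7*U) (S(U) = -2 + 1/((3 + 4)*U) = -2 + 1/(7*U))
n(y, W) = -2 + 1/(7*W)
w(-9)/(((-83 + 179)/(n(-2, L(4)) - 367))) = (-2 - 9)/(((-83 + 179)/((-2 + 1/(7*(7/3))) - 367))) = -11/(96/((-2 + (⅐)*(3/7)) - 367)) = -11/(96/((-2 + 3/49) - 367)) = -11/(96/(-95/49 - 367)) = -11/(96/(-18078/49)) = -11/(96*(-49/18078)) = -11/(-784/3013) = -11*(-3013/784) = 33143/784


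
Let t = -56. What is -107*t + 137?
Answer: 6129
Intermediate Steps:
-107*t + 137 = -107*(-56) + 137 = 5992 + 137 = 6129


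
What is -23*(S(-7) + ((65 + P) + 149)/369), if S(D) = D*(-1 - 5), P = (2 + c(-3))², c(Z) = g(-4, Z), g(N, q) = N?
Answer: -361468/369 ≈ -979.59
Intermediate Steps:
c(Z) = -4
P = 4 (P = (2 - 4)² = (-2)² = 4)
S(D) = -6*D (S(D) = D*(-6) = -6*D)
-23*(S(-7) + ((65 + P) + 149)/369) = -23*(-6*(-7) + ((65 + 4) + 149)/369) = -23*(42 + (69 + 149)*(1/369)) = -23*(42 + 218*(1/369)) = -23*(42 + 218/369) = -23*15716/369 = -361468/369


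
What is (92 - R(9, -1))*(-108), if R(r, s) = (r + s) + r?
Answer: -8100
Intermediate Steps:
R(r, s) = s + 2*r
(92 - R(9, -1))*(-108) = (92 - (-1 + 2*9))*(-108) = (92 - (-1 + 18))*(-108) = (92 - 1*17)*(-108) = (92 - 17)*(-108) = 75*(-108) = -8100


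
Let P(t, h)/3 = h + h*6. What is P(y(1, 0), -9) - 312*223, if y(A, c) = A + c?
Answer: -69765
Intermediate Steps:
P(t, h) = 21*h (P(t, h) = 3*(h + h*6) = 3*(h + 6*h) = 3*(7*h) = 21*h)
P(y(1, 0), -9) - 312*223 = 21*(-9) - 312*223 = -189 - 69576 = -69765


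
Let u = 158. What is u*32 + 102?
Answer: 5158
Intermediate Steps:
u*32 + 102 = 158*32 + 102 = 5056 + 102 = 5158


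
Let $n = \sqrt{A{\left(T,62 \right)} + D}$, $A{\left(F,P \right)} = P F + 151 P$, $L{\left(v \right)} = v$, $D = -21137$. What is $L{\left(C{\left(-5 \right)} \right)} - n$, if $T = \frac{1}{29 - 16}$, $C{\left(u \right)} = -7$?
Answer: $-7 - \frac{i \sqrt{1989169}}{13} \approx -7.0 - 108.49 i$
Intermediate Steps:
$T = \frac{1}{13} \approx 0.076923$
$A{\left(F,P \right)} = 151 P + F P$ ($A{\left(F,P \right)} = F P + 151 P = 151 P + F P$)
$n = \frac{i \sqrt{1989169}}{13}$ ($n = \sqrt{62 \left(151 + \frac{1}{13}\right) - 21137} = \sqrt{62 \cdot \frac{1964}{13} - 21137} = \sqrt{\frac{121768}{13} - 21137} = \sqrt{- \frac{153013}{13}} = \frac{i \sqrt{1989169}}{13} \approx 108.49 i$)
$L{\left(C{\left(-5 \right)} \right)} - n = -7 - \frac{i \sqrt{1989169}}{13}$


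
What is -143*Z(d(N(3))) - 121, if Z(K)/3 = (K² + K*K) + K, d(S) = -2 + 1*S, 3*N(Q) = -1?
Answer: -11374/3 ≈ -3791.3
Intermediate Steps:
N(Q) = -⅓ (N(Q) = (⅓)*(-1) = -⅓)
d(S) = -2 + S
Z(K) = 3*K + 6*K² (Z(K) = 3*((K² + K*K) + K) = 3*((K² + K²) + K) = 3*(2*K² + K) = 3*(K + 2*K²) = 3*K + 6*K²)
-143*Z(d(N(3))) - 121 = -429*(-2 - ⅓)*(1 + 2*(-2 - ⅓)) - 121 = -429*(-7)*(1 + 2*(-7/3))/3 - 121 = -429*(-7)*(1 - 14/3)/3 - 121 = -429*(-7)*(-11)/(3*3) - 121 = -143*77/3 - 121 = -11011/3 - 121 = -11374/3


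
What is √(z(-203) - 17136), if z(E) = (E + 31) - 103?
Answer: I*√17411 ≈ 131.95*I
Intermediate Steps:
z(E) = -72 + E (z(E) = (31 + E) - 103 = -72 + E)
√(z(-203) - 17136) = √((-72 - 203) - 17136) = √(-275 - 17136) = √(-17411) = I*√17411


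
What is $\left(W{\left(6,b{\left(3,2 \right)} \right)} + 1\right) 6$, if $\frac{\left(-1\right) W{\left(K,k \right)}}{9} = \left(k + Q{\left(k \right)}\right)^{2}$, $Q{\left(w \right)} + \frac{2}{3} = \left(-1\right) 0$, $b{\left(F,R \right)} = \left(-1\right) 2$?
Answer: $-378$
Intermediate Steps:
$b{\left(F,R \right)} = -2$
$Q{\left(w \right)} = - \frac{2}{3}$ ($Q{\left(w \right)} = - \frac{2}{3} - 0 = - \frac{2}{3} + 0 = - \frac{2}{3}$)
$W{\left(K,k \right)} = - 9 \left(- \frac{2}{3} + k\right)^{2}$ ($W{\left(K,k \right)} = - 9 \left(k - \frac{2}{3}\right)^{2} = - 9 \left(- \frac{2}{3} + k\right)^{2}$)
$\left(W{\left(6,b{\left(3,2 \right)} \right)} + 1\right) 6 = \left(- \left(-2 + 3 \left(-2\right)\right)^{2} + 1\right) 6 = \left(- \left(-2 - 6\right)^{2} + 1\right) 6 = \left(- \left(-8\right)^{2} + 1\right) 6 = \left(\left(-1\right) 64 + 1\right) 6 = \left(-64 + 1\right) 6 = \left(-63\right) 6 = -378$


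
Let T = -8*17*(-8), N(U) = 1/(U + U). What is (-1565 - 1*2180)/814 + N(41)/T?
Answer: -167056553/36310912 ≈ -4.6007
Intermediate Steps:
N(U) = 1/(2*U)
T = 1088 (T = -136*(-8) = 1088)
(-1565 - 1*2180)/814 + N(41)/T = (-1565 - 1*2180)/814 + ((½)/41)/1088 = (-1565 - 2180)*(1/814) + ((½)*(1/41))*(1/1088) = -3745*1/814 + (1/82)*(1/1088) = -3745/814 + 1/89216 = -167056553/36310912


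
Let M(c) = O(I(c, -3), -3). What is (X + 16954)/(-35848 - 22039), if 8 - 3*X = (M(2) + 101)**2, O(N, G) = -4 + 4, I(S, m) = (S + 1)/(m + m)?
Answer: -40669/173661 ≈ -0.23419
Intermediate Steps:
I(S, m) = (1 + S)/(2*m) (I(S, m) = (1 + S)/((2*m)) = (1 + S)*(1/(2*m)) = (1 + S)/(2*m))
O(N, G) = 0
M(c) = 0
X = -10193/3 (X = 8/3 - (0 + 101)**2/3 = 8/3 - 1/3*101**2 = 8/3 - 1/3*10201 = 8/3 - 10201/3 = -10193/3 ≈ -3397.7)
(X + 16954)/(-35848 - 22039) = (-10193/3 + 16954)/(-35848 - 22039) = (40669/3)/(-57887) = (40669/3)*(-1/57887) = -40669/173661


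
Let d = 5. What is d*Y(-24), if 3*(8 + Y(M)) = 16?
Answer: -40/3 ≈ -13.333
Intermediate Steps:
Y(M) = -8/3 (Y(M) = -8 + (⅓)*16 = -8 + 16/3 = -8/3)
d*Y(-24) = 5*(-8/3) = -40/3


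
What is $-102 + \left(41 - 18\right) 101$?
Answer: $2221$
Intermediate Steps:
$-102 + \left(41 - 18\right) 101 = -102 + 23 \cdot 101 = -102 + 2323 = 2221$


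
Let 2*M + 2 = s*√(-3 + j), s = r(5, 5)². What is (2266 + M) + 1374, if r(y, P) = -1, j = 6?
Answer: 3639 + √3/2 ≈ 3639.9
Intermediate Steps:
s = 1 (s = (-1)² = 1)
M = -1 + √3/2 (M = -1 + (1*√(-3 + 6))/2 = -1 + (1*√3)/2 = -1 + √3/2 ≈ -0.13397)
(2266 + M) + 1374 = (2266 + (-1 + √3/2)) + 1374 = (2265 + √3/2) + 1374 = 3639 + √3/2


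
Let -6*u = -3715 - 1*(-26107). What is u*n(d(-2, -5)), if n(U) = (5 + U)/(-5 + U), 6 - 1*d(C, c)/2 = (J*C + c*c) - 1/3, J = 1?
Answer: -63444/23 ≈ -2758.4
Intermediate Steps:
d(C, c) = 38/3 - 2*C - 2*c**2 (d(C, c) = 12 - 2*((1*C + c*c) - 1/3) = 12 - 2*((C + c**2) - 1*1/3) = 12 - 2*((C + c**2) - 1/3) = 12 - 2*(-1/3 + C + c**2) = 12 + (2/3 - 2*C - 2*c**2) = 38/3 - 2*C - 2*c**2)
u = -3732 (u = -(-3715 - 1*(-26107))/6 = -(-3715 + 26107)/6 = -1/6*22392 = -3732)
n(U) = (5 + U)/(-5 + U)
u*n(d(-2, -5)) = -3732*(5 + (38/3 - 2*(-2) - 2*(-5)**2))/(-5 + (38/3 - 2*(-2) - 2*(-5)**2)) = -3732*(5 + (38/3 + 4 - 2*25))/(-5 + (38/3 + 4 - 2*25)) = -3732*(5 + (38/3 + 4 - 50))/(-5 + (38/3 + 4 - 50)) = -3732*(5 - 100/3)/(-5 - 100/3) = -3732*(-85)/((-115/3)*3) = -(-11196)*(-85)/(115*3) = -3732*17/23 = -63444/23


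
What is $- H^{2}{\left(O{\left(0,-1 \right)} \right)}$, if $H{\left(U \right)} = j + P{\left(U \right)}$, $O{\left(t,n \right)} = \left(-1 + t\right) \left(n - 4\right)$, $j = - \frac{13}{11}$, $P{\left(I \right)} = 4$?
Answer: $- \frac{961}{121} \approx -7.9421$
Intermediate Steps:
$j = - \frac{13}{11}$ ($j = \left(-13\right) \frac{1}{11} = - \frac{13}{11} \approx -1.1818$)
$O{\left(t,n \right)} = \left(-1 + t\right) \left(-4 + n\right)$
$H{\left(U \right)} = \frac{31}{11}$ ($H{\left(U \right)} = - \frac{13}{11} + 4 = \frac{31}{11}$)
$- H^{2}{\left(O{\left(0,-1 \right)} \right)} = - \left(\frac{31}{11}\right)^{2} = \left(-1\right) \frac{961}{121} = - \frac{961}{121}$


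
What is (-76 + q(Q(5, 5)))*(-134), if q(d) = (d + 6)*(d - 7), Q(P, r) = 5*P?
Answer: -64588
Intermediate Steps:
q(d) = (-7 + d)*(6 + d) (q(d) = (6 + d)*(-7 + d) = (-7 + d)*(6 + d))
(-76 + q(Q(5, 5)))*(-134) = (-76 + (-42 + (5*5)² - 5*5))*(-134) = (-76 + (-42 + 25² - 1*25))*(-134) = (-76 + (-42 + 625 - 25))*(-134) = (-76 + 558)*(-134) = 482*(-134) = -64588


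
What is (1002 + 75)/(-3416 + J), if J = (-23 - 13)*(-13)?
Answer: -1077/2948 ≈ -0.36533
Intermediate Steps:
J = 468 (J = -36*(-13) = 468)
(1002 + 75)/(-3416 + J) = (1002 + 75)/(-3416 + 468) = 1077/(-2948) = 1077*(-1/2948) = -1077/2948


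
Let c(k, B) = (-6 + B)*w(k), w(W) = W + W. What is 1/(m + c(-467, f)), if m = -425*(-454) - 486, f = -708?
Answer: 1/859340 ≈ 1.1637e-6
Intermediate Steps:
m = 192464 (m = 192950 - 486 = 192464)
w(W) = 2*W
c(k, B) = 2*k*(-6 + B) (c(k, B) = (-6 + B)*(2*k) = 2*k*(-6 + B))
1/(m + c(-467, f)) = 1/(192464 + 2*(-467)*(-6 - 708)) = 1/(192464 + 2*(-467)*(-714)) = 1/(192464 + 666876) = 1/859340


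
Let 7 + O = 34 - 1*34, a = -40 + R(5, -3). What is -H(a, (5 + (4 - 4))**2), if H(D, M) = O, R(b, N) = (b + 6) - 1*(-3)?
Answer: 7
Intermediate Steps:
R(b, N) = 9 + b (R(b, N) = (6 + b) + 3 = 9 + b)
a = -26 (a = -40 + (9 + 5) = -40 + 14 = -26)
O = -7 (O = -7 + (34 - 1*34) = -7 + (34 - 34) = -7 + 0 = -7)
H(D, M) = -7
-H(a, (5 + (4 - 4))**2) = -1*(-7) = 7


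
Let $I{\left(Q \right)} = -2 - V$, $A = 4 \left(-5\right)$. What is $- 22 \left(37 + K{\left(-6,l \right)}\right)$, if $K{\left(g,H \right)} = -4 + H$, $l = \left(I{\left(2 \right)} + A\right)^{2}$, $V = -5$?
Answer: $-7084$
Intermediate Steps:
$A = -20$
$I{\left(Q \right)} = 3$ ($I{\left(Q \right)} = -2 - -5 = -2 + 5 = 3$)
$l = 289$ ($l = \left(3 - 20\right)^{2} = \left(-17\right)^{2} = 289$)
$- 22 \left(37 + K{\left(-6,l \right)}\right) = - 22 \left(37 + \left(-4 + 289\right)\right) = - 22 \left(37 + 285\right) = \left(-22\right) 322 = -7084$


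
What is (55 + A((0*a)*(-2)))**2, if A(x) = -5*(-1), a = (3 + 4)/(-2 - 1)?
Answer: 3600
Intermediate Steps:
a = -7/3 (a = 7/(-3) = 7*(-1/3) = -7/3 ≈ -2.3333)
A(x) = 5
(55 + A((0*a)*(-2)))**2 = (55 + 5)**2 = 60**2 = 3600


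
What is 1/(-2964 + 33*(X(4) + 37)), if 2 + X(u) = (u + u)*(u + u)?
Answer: 1/303 ≈ 0.0033003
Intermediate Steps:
X(u) = -2 + 4*u**2 (X(u) = -2 + (u + u)*(u + u) = -2 + (2*u)*(2*u) = -2 + 4*u**2)
1/(-2964 + 33*(X(4) + 37)) = 1/(-2964 + 33*((-2 + 4*4**2) + 37)) = 1/(-2964 + 33*((-2 + 4*16) + 37)) = 1/(-2964 + 33*((-2 + 64) + 37)) = 1/(-2964 + 33*(62 + 37)) = 1/(-2964 + 33*99) = 1/(-2964 + 3267) = 1/303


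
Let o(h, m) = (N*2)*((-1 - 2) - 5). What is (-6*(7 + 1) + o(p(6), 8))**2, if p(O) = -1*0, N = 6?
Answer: 20736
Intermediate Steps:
p(O) = 0
o(h, m) = -96 (o(h, m) = (6*2)*((-1 - 2) - 5) = 12*(-3 - 5) = 12*(-8) = -96)
(-6*(7 + 1) + o(p(6), 8))**2 = (-6*(7 + 1) - 96)**2 = (-6*8 - 96)**2 = (-48 - 96)**2 = (-144)**2 = 20736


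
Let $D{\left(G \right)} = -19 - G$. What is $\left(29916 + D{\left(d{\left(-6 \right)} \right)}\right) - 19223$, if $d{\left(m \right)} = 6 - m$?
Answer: $10662$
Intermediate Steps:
$\left(29916 + D{\left(d{\left(-6 \right)} \right)}\right) - 19223 = \left(29916 - \left(25 + 6\right)\right) - 19223 = \left(29916 - 31\right) - 19223 = 29885 - 19223 = 10662$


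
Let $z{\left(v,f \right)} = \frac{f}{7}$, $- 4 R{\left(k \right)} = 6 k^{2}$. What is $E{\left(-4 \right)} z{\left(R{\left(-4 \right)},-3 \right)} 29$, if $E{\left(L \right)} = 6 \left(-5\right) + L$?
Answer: $\frac{2958}{7} \approx 422.57$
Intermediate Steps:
$R{\left(k \right)} = - \frac{3 k^{2}}{2}$ ($R{\left(k \right)} = - \frac{6 k^{2}}{4} = - \frac{3 k^{2}}{2}$)
$E{\left(L \right)} = -30 + L$
$z{\left(v,f \right)} = \frac{f}{7}$ ($z{\left(v,f \right)} = f \frac{1}{7} = \frac{f}{7}$)
$E{\left(-4 \right)} z{\left(R{\left(-4 \right)},-3 \right)} 29 = \left(-30 - 4\right) \frac{1}{7} \left(-3\right) 29 = \left(-34\right) \left(- \frac{3}{7}\right) 29 = \frac{102}{7} \cdot 29 = \frac{2958}{7}$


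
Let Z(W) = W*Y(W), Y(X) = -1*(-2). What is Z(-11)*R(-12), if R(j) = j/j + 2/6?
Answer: -88/3 ≈ -29.333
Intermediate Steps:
Y(X) = 2
R(j) = 4/3 (R(j) = 1 + 2*(⅙) = 1 + ⅓ = 4/3)
Z(W) = 2*W (Z(W) = W*2 = 2*W)
Z(-11)*R(-12) = (2*(-11))*(4/3) = -22*4/3 = -88/3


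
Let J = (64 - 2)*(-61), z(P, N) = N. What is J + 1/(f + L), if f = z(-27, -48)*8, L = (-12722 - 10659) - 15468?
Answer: -148379207/39233 ≈ -3782.0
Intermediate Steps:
L = -38849 (L = -23381 - 15468 = -38849)
f = -384 (f = -48*8 = -384)
J = -3782 (J = 62*(-61) = -3782)
J + 1/(f + L) = -3782 + 1/(-384 - 38849) = -3782 + 1/(-39233) = -3782 - 1/39233 = -148379207/39233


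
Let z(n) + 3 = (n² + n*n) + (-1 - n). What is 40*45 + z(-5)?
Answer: 1851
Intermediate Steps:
z(n) = -4 - n + 2*n² (z(n) = -3 + ((n² + n*n) + (-1 - n)) = -3 + ((n² + n²) + (-1 - n)) = -3 + (2*n² + (-1 - n)) = -3 + (-1 - n + 2*n²) = -4 - n + 2*n²)
40*45 + z(-5) = 40*45 + (-4 - 1*(-5) + 2*(-5)²) = 1800 + (-4 + 5 + 2*25) = 1800 + (-4 + 5 + 50) = 1800 + 51 = 1851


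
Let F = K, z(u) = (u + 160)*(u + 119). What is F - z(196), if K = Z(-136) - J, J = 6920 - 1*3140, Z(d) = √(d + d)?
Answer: -115920 + 4*I*√17 ≈ -1.1592e+5 + 16.492*I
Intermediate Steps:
Z(d) = √2*√d (Z(d) = √(2*d) = √2*√d)
z(u) = (119 + u)*(160 + u) (z(u) = (160 + u)*(119 + u) = (119 + u)*(160 + u))
J = 3780 (J = 6920 - 3140 = 3780)
K = -3780 + 4*I*√17 (K = √2*√(-136) - 1*3780 = √2*(2*I*√34) - 3780 = 4*I*√17 - 3780 = -3780 + 4*I*√17 ≈ -3780.0 + 16.492*I)
F = -3780 + 4*I*√17 ≈ -3780.0 + 16.492*I
F - z(196) = (-3780 + 4*I*√17) - (19040 + 196² + 279*196) = (-3780 + 4*I*√17) - (19040 + 38416 + 54684) = (-3780 + 4*I*√17) - 1*112140 = (-3780 + 4*I*√17) - 112140 = -115920 + 4*I*√17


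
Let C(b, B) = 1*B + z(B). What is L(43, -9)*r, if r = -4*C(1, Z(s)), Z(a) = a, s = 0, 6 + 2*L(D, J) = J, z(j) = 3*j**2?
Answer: 0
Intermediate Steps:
L(D, J) = -3 + J/2
C(b, B) = B + 3*B**2 (C(b, B) = 1*B + 3*B**2 = B + 3*B**2)
r = 0 (r = -0*(1 + 3*0) = -0*(1 + 0) = -0 = -4*0 = 0)
L(43, -9)*r = (-3 + (1/2)*(-9))*0 = (-3 - 9/2)*0 = -15/2*0 = 0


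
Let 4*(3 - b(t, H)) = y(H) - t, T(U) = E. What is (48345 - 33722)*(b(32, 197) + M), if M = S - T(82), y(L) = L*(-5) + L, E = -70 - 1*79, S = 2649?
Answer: 43956738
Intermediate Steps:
E = -149 (E = -70 - 79 = -149)
y(L) = -4*L (y(L) = -5*L + L = -4*L)
T(U) = -149
M = 2798 (M = 2649 - 1*(-149) = 2649 + 149 = 2798)
b(t, H) = 3 + H + t/4 (b(t, H) = 3 - (-4*H - t)/4 = 3 - (-t - 4*H)/4 = 3 + (H + t/4) = 3 + H + t/4)
(48345 - 33722)*(b(32, 197) + M) = (48345 - 33722)*((3 + 197 + (1/4)*32) + 2798) = 14623*((3 + 197 + 8) + 2798) = 14623*(208 + 2798) = 14623*3006 = 43956738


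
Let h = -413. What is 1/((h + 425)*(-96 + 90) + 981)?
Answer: 1/909 ≈ 0.0011001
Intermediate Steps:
1/((h + 425)*(-96 + 90) + 981) = 1/((-413 + 425)*(-96 + 90) + 981) = 1/(12*(-6) + 981) = 1/(-72 + 981) = 1/909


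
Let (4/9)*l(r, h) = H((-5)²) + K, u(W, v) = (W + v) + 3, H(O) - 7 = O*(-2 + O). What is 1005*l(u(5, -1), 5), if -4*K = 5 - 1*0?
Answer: 21011535/16 ≈ 1.3132e+6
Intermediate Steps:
H(O) = 7 + O*(-2 + O)
u(W, v) = 3 + W + v
K = -5/4 (K = -(5 - 1*0)/4 = -(5 + 0)/4 = -¼*5 = -5/4 ≈ -1.2500)
l(r, h) = 20907/16 (l(r, h) = 9*((7 + ((-5)²)² - 2*(-5)²) - 5/4)/4 = 9*((7 + 25² - 2*25) - 5/4)/4 = 9*((7 + 625 - 50) - 5/4)/4 = 9*(582 - 5/4)/4 = (9/4)*(2323/4) = 20907/16)
1005*l(u(5, -1), 5) = 1005*(20907/16) = 21011535/16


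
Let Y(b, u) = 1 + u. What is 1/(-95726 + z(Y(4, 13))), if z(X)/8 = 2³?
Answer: -1/95662 ≈ -1.0453e-5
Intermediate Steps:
z(X) = 64 (z(X) = 8*2³ = 8*8 = 64)
1/(-95726 + z(Y(4, 13))) = 1/(-95726 + 64) = 1/(-95662) = -1/95662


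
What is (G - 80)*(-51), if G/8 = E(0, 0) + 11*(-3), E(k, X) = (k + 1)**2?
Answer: 17136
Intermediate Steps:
E(k, X) = (1 + k)**2
G = -256 (G = 8*((1 + 0)**2 + 11*(-3)) = 8*(1**2 - 33) = 8*(1 - 33) = 8*(-32) = -256)
(G - 80)*(-51) = (-256 - 80)*(-51) = -336*(-51) = 17136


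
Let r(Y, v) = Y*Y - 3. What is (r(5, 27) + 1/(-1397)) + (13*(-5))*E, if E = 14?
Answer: -1240537/1397 ≈ -888.00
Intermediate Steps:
r(Y, v) = -3 + Y² (r(Y, v) = Y² - 3 = -3 + Y²)
(r(5, 27) + 1/(-1397)) + (13*(-5))*E = ((-3 + 5²) + 1/(-1397)) + (13*(-5))*14 = ((-3 + 25) - 1/1397) - 65*14 = (22 - 1/1397) - 910 = 30733/1397 - 910 = -1240537/1397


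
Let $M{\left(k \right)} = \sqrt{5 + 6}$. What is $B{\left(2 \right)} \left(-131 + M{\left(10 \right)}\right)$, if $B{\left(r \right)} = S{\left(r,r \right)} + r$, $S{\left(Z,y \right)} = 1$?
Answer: $-393 + 3 \sqrt{11} \approx -383.05$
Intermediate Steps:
$M{\left(k \right)} = \sqrt{11}$
$B{\left(r \right)} = 1 + r$
$B{\left(2 \right)} \left(-131 + M{\left(10 \right)}\right) = \left(1 + 2\right) \left(-131 + \sqrt{11}\right) = 3 \left(-131 + \sqrt{11}\right) = -393 + 3 \sqrt{11}$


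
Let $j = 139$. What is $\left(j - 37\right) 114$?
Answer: $11628$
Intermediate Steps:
$\left(j - 37\right) 114 = \left(139 - 37\right) 114 = 102 \cdot 114 = 11628$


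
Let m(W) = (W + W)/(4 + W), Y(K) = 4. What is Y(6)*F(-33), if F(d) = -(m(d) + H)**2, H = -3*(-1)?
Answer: -93636/841 ≈ -111.34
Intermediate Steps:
m(W) = 2*W/(4 + W) (m(W) = (2*W)/(4 + W) = 2*W/(4 + W))
H = 3
F(d) = -(3 + 2*d/(4 + d))**2 (F(d) = -(2*d/(4 + d) + 3)**2 = -(3 + 2*d/(4 + d))**2)
Y(6)*F(-33) = 4*(-(12 + 5*(-33))**2/(4 - 33)**2) = 4*(-1*(12 - 165)**2/(-29)**2) = 4*(-1*1/841*(-153)**2) = 4*(-1*1/841*23409) = 4*(-23409/841) = -93636/841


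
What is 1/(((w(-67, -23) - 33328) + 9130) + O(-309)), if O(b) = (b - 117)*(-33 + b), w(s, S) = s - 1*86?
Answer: 1/121341 ≈ 8.2412e-6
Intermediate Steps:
w(s, S) = -86 + s (w(s, S) = s - 86 = -86 + s)
O(b) = (-117 + b)*(-33 + b)
1/(((w(-67, -23) - 33328) + 9130) + O(-309)) = 1/((((-86 - 67) - 33328) + 9130) + (3861 + (-309)**2 - 150*(-309))) = 1/(((-153 - 33328) + 9130) + (3861 + 95481 + 46350)) = 1/((-33481 + 9130) + 145692) = 1/(-24351 + 145692) = 1/121341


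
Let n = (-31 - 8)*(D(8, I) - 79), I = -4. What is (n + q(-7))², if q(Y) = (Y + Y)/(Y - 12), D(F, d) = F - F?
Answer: 3428453809/361 ≈ 9.4971e+6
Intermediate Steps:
D(F, d) = 0
q(Y) = 2*Y/(-12 + Y) (q(Y) = (2*Y)/(-12 + Y) = 2*Y/(-12 + Y))
n = 3081 (n = (-31 - 8)*(0 - 79) = -39*(-79) = 3081)
(n + q(-7))² = (3081 + 2*(-7)/(-12 - 7))² = (3081 + 2*(-7)/(-19))² = (3081 + 2*(-7)*(-1/19))² = (3081 + 14/19)² = (58553/19)² = 3428453809/361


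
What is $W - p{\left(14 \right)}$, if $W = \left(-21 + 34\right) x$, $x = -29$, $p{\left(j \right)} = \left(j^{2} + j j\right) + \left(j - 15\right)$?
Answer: $-768$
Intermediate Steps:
$p{\left(j \right)} = -15 + j + 2 j^{2}$ ($p{\left(j \right)} = \left(j^{2} + j^{2}\right) + \left(j - 15\right) = 2 j^{2} + \left(-15 + j\right) = -15 + j + 2 j^{2}$)
$W = -377$ ($W = \left(-21 + 34\right) \left(-29\right) = 13 \left(-29\right) = -377$)
$W - p{\left(14 \right)} = -377 - \left(-15 + 14 + 2 \cdot 14^{2}\right) = -377 - \left(-15 + 14 + 2 \cdot 196\right) = -377 - \left(-15 + 14 + 392\right) = -377 - 391 = -768$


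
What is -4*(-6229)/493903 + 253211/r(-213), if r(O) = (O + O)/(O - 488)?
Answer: 87668243059849/210402678 ≈ 4.1667e+5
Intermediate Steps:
r(O) = 2*O/(-488 + O) (r(O) = (2*O)/(-488 + O) = 2*O/(-488 + O))
-4*(-6229)/493903 + 253211/r(-213) = -4*(-6229)/493903 + 253211/((2*(-213)/(-488 - 213))) = 24916*(1/493903) + 253211/((2*(-213)/(-701))) = 24916/493903 + 253211/((2*(-213)*(-1/701))) = 24916/493903 + 253211/(426/701) = 24916/493903 + 253211*(701/426) = 24916/493903 + 177500911/426 = 87668243059849/210402678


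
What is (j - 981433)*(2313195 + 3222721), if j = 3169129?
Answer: 12110901289536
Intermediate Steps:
(j - 981433)*(2313195 + 3222721) = (3169129 - 981433)*(2313195 + 3222721) = 2187696*5535916 = 12110901289536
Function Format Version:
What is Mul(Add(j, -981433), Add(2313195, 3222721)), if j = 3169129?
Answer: 12110901289536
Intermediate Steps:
Mul(Add(j, -981433), Add(2313195, 3222721)) = Mul(Add(3169129, -981433), Add(2313195, 3222721)) = Mul(2187696, 5535916) = 12110901289536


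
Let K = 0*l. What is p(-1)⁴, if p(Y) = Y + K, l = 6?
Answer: 1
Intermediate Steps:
K = 0 (K = 0*6 = 0)
p(Y) = Y (p(Y) = Y + 0 = Y)
p(-1)⁴ = (-1)⁴ = 1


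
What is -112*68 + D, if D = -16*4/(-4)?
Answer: -7600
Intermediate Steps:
D = 16 (D = -(-4)*4 = -16*(-1) = 16)
-112*68 + D = -112*68 + 16 = -7616 + 16 = -7600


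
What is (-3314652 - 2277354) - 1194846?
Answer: -6786852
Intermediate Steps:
(-3314652 - 2277354) - 1194846 = -5592006 - 1194846 = -6786852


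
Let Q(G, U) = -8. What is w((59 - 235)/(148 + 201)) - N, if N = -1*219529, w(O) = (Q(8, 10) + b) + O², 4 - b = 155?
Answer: 26719516346/121801 ≈ 2.1937e+5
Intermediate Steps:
b = -151 (b = 4 - 1*155 = 4 - 155 = -151)
w(O) = -159 + O² (w(O) = (-8 - 151) + O² = -159 + O²)
N = -219529
w((59 - 235)/(148 + 201)) - N = (-159 + ((59 - 235)/(148 + 201))²) - 1*(-219529) = (-159 + (-176/349)²) + 219529 = (-159 + 30976/121801) + 219529 = -19335383/121801 + 219529 = 26719516346/121801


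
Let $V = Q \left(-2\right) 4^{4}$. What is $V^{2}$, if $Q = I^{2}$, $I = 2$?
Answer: $4194304$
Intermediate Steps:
$Q = 4$ ($Q = 2^{2} = 4$)
$V = -2048$ ($V = 4 \left(-2\right) 4^{4} = \left(-8\right) 256 = -2048$)
$V^{2} = \left(-2048\right)^{2} = 4194304$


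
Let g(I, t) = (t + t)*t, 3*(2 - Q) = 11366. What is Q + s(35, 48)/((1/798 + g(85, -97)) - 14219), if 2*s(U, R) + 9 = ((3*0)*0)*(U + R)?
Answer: -41691244853/11010009 ≈ -3786.7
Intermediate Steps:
Q = -11360/3 (Q = 2 - ⅓*11366 = 2 - 11366/3 = -11360/3 ≈ -3786.7)
s(U, R) = -9/2 (s(U, R) = -9/2 + (((3*0)*0)*(U + R))/2 = -9/2 + ((0*0)*(R + U))/2 = -9/2 + (0*(R + U))/2 = -9/2 + (½)*0 = -9/2 + 0 = -9/2)
g(I, t) = 2*t² (g(I, t) = (2*t)*t = 2*t²)
Q + s(35, 48)/((1/798 + g(85, -97)) - 14219) = -11360/3 - 9/(2*((1/798 + 2*(-97)²) - 14219)) = -11360/3 - 9/(2*((1/798 + 2*9409) - 14219)) = -11360/3 - 9/(2*((1/798 + 18818) - 14219)) = -11360/3 - 9/(2*(15016765/798 - 14219)) = -11360/3 - 9/(2*3670003/798) = -11360/3 - 9/2*798/3670003 = -11360/3 - 3591/3670003 = -41691244853/11010009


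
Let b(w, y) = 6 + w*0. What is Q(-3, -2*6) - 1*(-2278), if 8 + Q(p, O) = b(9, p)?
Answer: 2276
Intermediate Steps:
b(w, y) = 6 (b(w, y) = 6 + 0 = 6)
Q(p, O) = -2 (Q(p, O) = -8 + 6 = -2)
Q(-3, -2*6) - 1*(-2278) = -2 - 1*(-2278) = -2 + 2278 = 2276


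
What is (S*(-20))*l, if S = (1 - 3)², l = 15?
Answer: -1200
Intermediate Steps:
S = 4 (S = (-2)² = 4)
(S*(-20))*l = (4*(-20))*15 = -80*15 = -1200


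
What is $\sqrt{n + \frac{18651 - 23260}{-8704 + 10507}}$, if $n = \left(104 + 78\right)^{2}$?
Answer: $\frac{\sqrt{107671487289}}{1803} \approx 181.99$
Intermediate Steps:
$n = 33124$ ($n = 182^{2} = 33124$)
$\sqrt{n + \frac{18651 - 23260}{-8704 + 10507}} = \sqrt{33124 + \frac{18651 - 23260}{-8704 + 10507}} = \sqrt{33124 - \frac{4609}{1803}} = \sqrt{\frac{59717963}{1803}} = \frac{\sqrt{107671487289}}{1803}$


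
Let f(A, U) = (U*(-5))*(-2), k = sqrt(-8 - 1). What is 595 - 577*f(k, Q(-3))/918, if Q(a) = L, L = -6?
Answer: 96805/153 ≈ 632.71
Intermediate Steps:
Q(a) = -6
k = 3*I (k = sqrt(-9) = 3*I ≈ 3.0*I)
f(A, U) = 10*U (f(A, U) = -5*U*(-2) = 10*U)
595 - 577*f(k, Q(-3))/918 = 595 - 577*10*(-6)/918 = 595 - (-34620)/918 = 595 - 577*(-10/153) = 595 + 5770/153 = 96805/153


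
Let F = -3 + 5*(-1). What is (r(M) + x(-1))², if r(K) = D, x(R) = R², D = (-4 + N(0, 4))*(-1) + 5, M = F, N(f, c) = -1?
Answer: 121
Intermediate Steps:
F = -8 (F = -3 - 5 = -8)
M = -8
D = 10 (D = (-4 - 1)*(-1) + 5 = -5*(-1) + 5 = 5 + 5 = 10)
r(K) = 10
(r(M) + x(-1))² = (10 + (-1)²)² = (10 + 1)² = 11² = 121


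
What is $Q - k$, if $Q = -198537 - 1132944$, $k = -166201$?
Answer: $-1165280$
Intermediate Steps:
$Q = -1331481$ ($Q = -198537 - 1132944 = -1331481$)
$Q - k = -1331481 - -166201 = -1331481 + 166201 = -1165280$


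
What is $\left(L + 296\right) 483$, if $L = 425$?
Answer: $348243$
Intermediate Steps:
$\left(L + 296\right) 483 = \left(425 + 296\right) 483 = 721 \cdot 483 = 348243$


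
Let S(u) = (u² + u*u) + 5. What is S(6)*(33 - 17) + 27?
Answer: 1259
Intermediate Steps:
S(u) = 5 + 2*u² (S(u) = (u² + u²) + 5 = 2*u² + 5 = 5 + 2*u²)
S(6)*(33 - 17) + 27 = (5 + 2*6²)*(33 - 17) + 27 = (5 + 2*36)*16 + 27 = (5 + 72)*16 + 27 = 77*16 + 27 = 1232 + 27 = 1259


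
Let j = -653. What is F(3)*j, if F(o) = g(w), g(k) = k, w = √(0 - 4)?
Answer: -1306*I ≈ -1306.0*I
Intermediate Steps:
w = 2*I (w = √(-4) = 2*I ≈ 2.0*I)
F(o) = 2*I
F(3)*j = (2*I)*(-653) = -1306*I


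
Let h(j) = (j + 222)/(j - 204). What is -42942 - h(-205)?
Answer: -17563261/409 ≈ -42942.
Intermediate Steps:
h(j) = (222 + j)/(-204 + j)
-42942 - h(-205) = -42942 - (222 - 205)/(-204 - 205) = -42942 - 17/(-409) = -42942 - (-1)*17/409 = -42942 - 1*(-17/409) = -42942 + 17/409 = -17563261/409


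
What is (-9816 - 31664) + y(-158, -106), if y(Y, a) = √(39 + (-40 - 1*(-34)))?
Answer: -41480 + √33 ≈ -41474.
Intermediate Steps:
y(Y, a) = √33 (y(Y, a) = √(39 + (-40 + 34)) = √(39 - 6) = √33)
(-9816 - 31664) + y(-158, -106) = (-9816 - 31664) + √33 = -41480 + √33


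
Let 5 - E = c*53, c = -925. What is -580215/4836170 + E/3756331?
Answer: -388472435213/3633251058454 ≈ -0.10692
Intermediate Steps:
E = 49030 (E = 5 - (-925)*53 = 5 - 1*(-49025) = 5 + 49025 = 49030)
-580215/4836170 + E/3756331 = -580215/4836170 + 49030/3756331 = -580215*1/4836170 + 49030*(1/3756331) = -116043/967234 + 49030/3756331 = -388472435213/3633251058454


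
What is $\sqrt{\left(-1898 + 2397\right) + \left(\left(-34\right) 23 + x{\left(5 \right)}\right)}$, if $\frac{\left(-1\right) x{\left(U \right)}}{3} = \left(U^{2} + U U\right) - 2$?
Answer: $i \sqrt{427} \approx 20.664 i$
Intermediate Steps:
$x{\left(U \right)} = 6 - 6 U^{2}$ ($x{\left(U \right)} = - 3 \left(\left(U^{2} + U U\right) - 2\right) = - 3 \left(\left(U^{2} + U^{2}\right) - 2\right) = - 3 \left(2 U^{2} - 2\right) = - 3 \left(-2 + 2 U^{2}\right) = 6 - 6 U^{2}$)
$\sqrt{\left(-1898 + 2397\right) + \left(\left(-34\right) 23 + x{\left(5 \right)}\right)} = \sqrt{\left(-1898 + 2397\right) + \left(\left(-34\right) 23 + \left(6 - 6 \cdot 5^{2}\right)\right)} = \sqrt{499 + \left(-782 + \left(6 - 150\right)\right)} = \sqrt{499 - 926} = \sqrt{-427} = i \sqrt{427}$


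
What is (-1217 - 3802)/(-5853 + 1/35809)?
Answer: 179725371/209590076 ≈ 0.85751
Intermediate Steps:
(-1217 - 3802)/(-5853 + 1/35809) = -5019/(-5853 + 1/35809) = -5019/(-209590076/35809) = -5019*(-35809/209590076) = 179725371/209590076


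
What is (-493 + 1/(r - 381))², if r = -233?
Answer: 91629106209/376996 ≈ 2.4305e+5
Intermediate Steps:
(-493 + 1/(r - 381))² = (-493 + 1/(-233 - 381))² = (-493 + 1/(-614))² = (-493 - 1/614)² = (-302703/614)² = 91629106209/376996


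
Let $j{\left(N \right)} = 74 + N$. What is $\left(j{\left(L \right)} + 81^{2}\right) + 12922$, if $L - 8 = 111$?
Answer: $19676$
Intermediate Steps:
$L = 119$ ($L = 8 + 111 = 119$)
$\left(j{\left(L \right)} + 81^{2}\right) + 12922 = \left(\left(74 + 119\right) + 81^{2}\right) + 12922 = \left(193 + 6561\right) + 12922 = 6754 + 12922 = 19676$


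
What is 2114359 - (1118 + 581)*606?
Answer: 1084765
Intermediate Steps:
2114359 - (1118 + 581)*606 = 2114359 - 1699*606 = 2114359 - 1*1029594 = 2114359 - 1029594 = 1084765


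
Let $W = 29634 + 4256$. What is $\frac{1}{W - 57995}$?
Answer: $- \frac{1}{24105} \approx -4.1485 \cdot 10^{-5}$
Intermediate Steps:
$W = 33890$
$\frac{1}{W - 57995} = \frac{1}{33890 - 57995} = \frac{1}{-24105} = - \frac{1}{24105}$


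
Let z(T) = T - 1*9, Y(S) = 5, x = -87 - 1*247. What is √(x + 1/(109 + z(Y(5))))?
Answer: I*√3682245/105 ≈ 18.275*I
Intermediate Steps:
x = -334 (x = -87 - 247 = -334)
z(T) = -9 + T (z(T) = T - 9 = -9 + T)
√(x + 1/(109 + z(Y(5)))) = √(-334 + 1/(109 + (-9 + 5))) = √(-334 + 1/(109 - 4)) = √(-334 + 1/105) = √(-35069/105) = I*√3682245/105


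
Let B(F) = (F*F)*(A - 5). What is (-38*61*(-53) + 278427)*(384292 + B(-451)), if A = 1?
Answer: -172274748672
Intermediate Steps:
B(F) = -4*F² (B(F) = (F*F)*(1 - 5) = F²*(-4) = -4*F²)
(-38*61*(-53) + 278427)*(384292 + B(-451)) = (-38*61*(-53) + 278427)*(384292 - 4*(-451)²) = (-2318*(-53) + 278427)*(384292 - 4*203401) = (122854 + 278427)*(384292 - 813604) = 401281*(-429312) = -172274748672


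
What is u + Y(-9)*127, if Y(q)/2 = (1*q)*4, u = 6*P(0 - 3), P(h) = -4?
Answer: -9168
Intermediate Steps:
u = -24 (u = 6*(-4) = -24)
Y(q) = 8*q (Y(q) = 2*((1*q)*4) = 2*(q*4) = 2*(4*q) = 8*q)
u + Y(-9)*127 = -24 + (8*(-9))*127 = -24 - 72*127 = -24 - 9144 = -9168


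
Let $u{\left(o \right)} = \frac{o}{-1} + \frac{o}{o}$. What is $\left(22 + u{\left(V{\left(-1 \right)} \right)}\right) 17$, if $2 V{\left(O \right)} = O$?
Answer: $\frac{799}{2} \approx 399.5$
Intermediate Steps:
$V{\left(O \right)} = \frac{O}{2}$
$u{\left(o \right)} = 1 - o$ ($u{\left(o \right)} = o \left(-1\right) + 1 = - o + 1 = 1 - o$)
$\left(22 + u{\left(V{\left(-1 \right)} \right)}\right) 17 = \left(22 + \left(1 - \frac{1}{2} \left(-1\right)\right)\right) 17 = \left(22 + \left(1 - - \frac{1}{2}\right)\right) 17 = \left(22 + \left(1 + \frac{1}{2}\right)\right) 17 = \left(22 + \frac{3}{2}\right) 17 = \frac{47}{2} \cdot 17 = \frac{799}{2}$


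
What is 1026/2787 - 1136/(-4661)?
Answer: 2649406/4330069 ≈ 0.61186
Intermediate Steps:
1026/2787 - 1136/(-4661) = 1026*(1/2787) - 1136*(-1/4661) = 342/929 + 1136/4661 = 2649406/4330069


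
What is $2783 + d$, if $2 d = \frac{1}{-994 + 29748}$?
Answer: $\frac{160044765}{57508} \approx 2783.0$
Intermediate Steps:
$d = \frac{1}{57508}$ ($d = \frac{1}{2 \left(-994 + 29748\right)} = \frac{1}{2 \cdot 28754} = \frac{1}{2} \cdot \frac{1}{28754} = \frac{1}{57508} \approx 1.7389 \cdot 10^{-5}$)
$2783 + d = 2783 + \frac{1}{57508} = \frac{160044765}{57508}$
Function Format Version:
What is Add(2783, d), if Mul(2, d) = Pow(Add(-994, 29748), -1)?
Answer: Rational(160044765, 57508) ≈ 2783.0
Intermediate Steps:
d = Rational(1, 57508) (d = Mul(Rational(1, 2), Pow(Add(-994, 29748), -1)) = Mul(Rational(1, 2), Pow(28754, -1)) = Mul(Rational(1, 2), Rational(1, 28754)) = Rational(1, 57508) ≈ 1.7389e-5)
Add(2783, d) = Add(2783, Rational(1, 57508)) = Rational(160044765, 57508)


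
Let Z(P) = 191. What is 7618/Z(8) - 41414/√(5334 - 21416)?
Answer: 7618/191 + 20707*I*√16082/8041 ≈ 39.885 + 326.57*I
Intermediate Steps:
7618/Z(8) - 41414/√(5334 - 21416) = 7618/191 - 41414/√(5334 - 21416) = 7618*(1/191) - 41414*(-I*√16082/16082) = 7618/191 - 41414*(-I*√16082/16082) = 7618/191 - (-20707)*I*√16082/8041 = 7618/191 + 20707*I*√16082/8041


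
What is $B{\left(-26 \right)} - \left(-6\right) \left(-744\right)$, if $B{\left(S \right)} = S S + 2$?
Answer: $-3786$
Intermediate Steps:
$B{\left(S \right)} = 2 + S^{2}$ ($B{\left(S \right)} = S^{2} + 2 = 2 + S^{2}$)
$B{\left(-26 \right)} - \left(-6\right) \left(-744\right) = \left(2 + \left(-26\right)^{2}\right) - \left(-6\right) \left(-744\right) = \left(2 + 676\right) - 4464 = 678 - 4464 = -3786$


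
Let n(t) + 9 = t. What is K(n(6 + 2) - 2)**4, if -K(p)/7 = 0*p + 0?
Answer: 0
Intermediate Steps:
n(t) = -9 + t
K(p) = 0 (K(p) = -7*(0*p + 0) = -7*(0 + 0) = -7*0 = 0)
K(n(6 + 2) - 2)**4 = 0**4 = 0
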